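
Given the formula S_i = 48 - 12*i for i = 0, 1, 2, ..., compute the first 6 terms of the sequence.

This is an arithmetic sequence.
i=0: S_0 = 48 + -12*0 = 48
i=1: S_1 = 48 + -12*1 = 36
i=2: S_2 = 48 + -12*2 = 24
i=3: S_3 = 48 + -12*3 = 12
i=4: S_4 = 48 + -12*4 = 0
i=5: S_5 = 48 + -12*5 = -12
The first 6 terms are: [48, 36, 24, 12, 0, -12]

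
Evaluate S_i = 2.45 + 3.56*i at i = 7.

S_7 = 2.45 + 3.56*7 = 2.45 + 24.92 = 27.37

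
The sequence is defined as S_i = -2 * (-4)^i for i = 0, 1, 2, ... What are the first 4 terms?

This is a geometric sequence.
i=0: S_0 = -2 * (-4)^0 = -2
i=1: S_1 = -2 * (-4)^1 = 8
i=2: S_2 = -2 * (-4)^2 = -32
i=3: S_3 = -2 * (-4)^3 = 128
The first 4 terms are: [-2, 8, -32, 128]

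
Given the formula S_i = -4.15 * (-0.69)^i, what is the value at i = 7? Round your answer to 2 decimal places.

S_7 = -4.15 * (-0.69)^7 ≈ -4.15 * -0.0745 ≈ 0.31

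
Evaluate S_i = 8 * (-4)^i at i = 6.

S_6 = 8 * (-4)^6 = 8 * 4096 = 32768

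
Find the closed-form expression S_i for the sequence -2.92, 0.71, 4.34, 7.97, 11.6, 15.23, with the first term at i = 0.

Check differences: 0.71 - -2.92 = 3.63
4.34 - 0.71 = 3.63
Common difference d = 3.63.
First term a = -2.92.
Formula: S_i = -2.92 + 3.63*i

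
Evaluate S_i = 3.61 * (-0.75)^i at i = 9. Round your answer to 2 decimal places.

S_9 = 3.61 * (-0.75)^9 ≈ 3.61 * -0.0751 ≈ -0.27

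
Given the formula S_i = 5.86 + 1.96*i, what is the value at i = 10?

S_10 = 5.86 + 1.96*10 = 5.86 + 19.6 = 25.46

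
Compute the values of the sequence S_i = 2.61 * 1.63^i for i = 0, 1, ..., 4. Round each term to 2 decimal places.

This is a geometric sequence.
i=0: S_0 = 2.61 * 1.63^0 = 2.61
i=1: S_1 = 2.61 * 1.63^1 ≈ 4.25
i=2: S_2 = 2.61 * 1.63^2 ≈ 6.93
i=3: S_3 = 2.61 * 1.63^3 ≈ 11.3
i=4: S_4 = 2.61 * 1.63^4 ≈ 18.42
The first 5 terms are: [2.61, 4.25, 6.93, 11.3, 18.42]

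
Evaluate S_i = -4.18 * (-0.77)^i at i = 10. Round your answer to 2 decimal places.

S_10 = -4.18 * (-0.77)^10 ≈ -4.18 * 0.0733 ≈ -0.31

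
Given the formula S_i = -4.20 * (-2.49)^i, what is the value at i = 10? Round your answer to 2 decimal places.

S_10 = -4.2 * (-2.49)^10 ≈ -4.2 * 9162.0672 ≈ -38480.68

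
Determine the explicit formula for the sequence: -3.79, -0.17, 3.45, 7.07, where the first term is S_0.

Check differences: -0.17 - -3.79 = 3.62
3.45 - -0.17 = 3.62
Common difference d = 3.62.
First term a = -3.79.
Formula: S_i = -3.79 + 3.62*i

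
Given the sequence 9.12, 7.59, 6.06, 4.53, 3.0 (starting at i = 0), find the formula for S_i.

Check differences: 7.59 - 9.12 = -1.53
6.06 - 7.59 = -1.53
Common difference d = -1.53.
First term a = 9.12.
Formula: S_i = 9.12 - 1.53*i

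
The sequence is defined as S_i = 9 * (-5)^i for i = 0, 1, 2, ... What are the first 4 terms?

This is a geometric sequence.
i=0: S_0 = 9 * (-5)^0 = 9
i=1: S_1 = 9 * (-5)^1 = -45
i=2: S_2 = 9 * (-5)^2 = 225
i=3: S_3 = 9 * (-5)^3 = -1125
The first 4 terms are: [9, -45, 225, -1125]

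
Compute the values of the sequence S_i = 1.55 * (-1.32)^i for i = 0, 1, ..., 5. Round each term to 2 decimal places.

This is a geometric sequence.
i=0: S_0 = 1.55 * (-1.32)^0 = 1.55
i=1: S_1 = 1.55 * (-1.32)^1 ≈ -2.05
i=2: S_2 = 1.55 * (-1.32)^2 ≈ 2.7
i=3: S_3 = 1.55 * (-1.32)^3 ≈ -3.56
i=4: S_4 = 1.55 * (-1.32)^4 ≈ 4.71
i=5: S_5 = 1.55 * (-1.32)^5 ≈ -6.21
The first 6 terms are: [1.55, -2.05, 2.7, -3.56, 4.71, -6.21]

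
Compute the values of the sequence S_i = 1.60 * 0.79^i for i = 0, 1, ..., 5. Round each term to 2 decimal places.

This is a geometric sequence.
i=0: S_0 = 1.6 * 0.79^0 = 1.6
i=1: S_1 = 1.6 * 0.79^1 ≈ 1.26
i=2: S_2 = 1.6 * 0.79^2 ≈ 1.0
i=3: S_3 = 1.6 * 0.79^3 ≈ 0.79
i=4: S_4 = 1.6 * 0.79^4 ≈ 0.62
i=5: S_5 = 1.6 * 0.79^5 ≈ 0.49
The first 6 terms are: [1.6, 1.26, 1.0, 0.79, 0.62, 0.49]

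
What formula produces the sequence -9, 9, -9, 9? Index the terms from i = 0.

Check ratios: 9 / -9 = -1.0
Common ratio r = -1.
First term a = -9.
Formula: S_i = -9 * (-1)^i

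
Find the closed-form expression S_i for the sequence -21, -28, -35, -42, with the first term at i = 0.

Check differences: -28 - -21 = -7
-35 - -28 = -7
Common difference d = -7.
First term a = -21.
Formula: S_i = -21 - 7*i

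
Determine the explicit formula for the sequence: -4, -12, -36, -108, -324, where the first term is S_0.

Check ratios: -12 / -4 = 3.0
Common ratio r = 3.
First term a = -4.
Formula: S_i = -4 * 3^i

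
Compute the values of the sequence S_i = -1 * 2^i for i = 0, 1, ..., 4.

This is a geometric sequence.
i=0: S_0 = -1 * 2^0 = -1
i=1: S_1 = -1 * 2^1 = -2
i=2: S_2 = -1 * 2^2 = -4
i=3: S_3 = -1 * 2^3 = -8
i=4: S_4 = -1 * 2^4 = -16
The first 5 terms are: [-1, -2, -4, -8, -16]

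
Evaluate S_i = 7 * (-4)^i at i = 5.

S_5 = 7 * (-4)^5 = 7 * -1024 = -7168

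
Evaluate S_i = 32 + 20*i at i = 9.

S_9 = 32 + 20*9 = 32 + 180 = 212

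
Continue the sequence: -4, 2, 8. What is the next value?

Differences: 2 - -4 = 6
This is an arithmetic sequence with common difference d = 6.
Next term = 8 + 6 = 14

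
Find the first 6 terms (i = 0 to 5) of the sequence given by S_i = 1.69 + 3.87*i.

This is an arithmetic sequence.
i=0: S_0 = 1.69 + 3.87*0 = 1.69
i=1: S_1 = 1.69 + 3.87*1 = 5.56
i=2: S_2 = 1.69 + 3.87*2 = 9.43
i=3: S_3 = 1.69 + 3.87*3 = 13.3
i=4: S_4 = 1.69 + 3.87*4 = 17.17
i=5: S_5 = 1.69 + 3.87*5 = 21.04
The first 6 terms are: [1.69, 5.56, 9.43, 13.3, 17.17, 21.04]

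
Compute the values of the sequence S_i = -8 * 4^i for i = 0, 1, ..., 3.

This is a geometric sequence.
i=0: S_0 = -8 * 4^0 = -8
i=1: S_1 = -8 * 4^1 = -32
i=2: S_2 = -8 * 4^2 = -128
i=3: S_3 = -8 * 4^3 = -512
The first 4 terms are: [-8, -32, -128, -512]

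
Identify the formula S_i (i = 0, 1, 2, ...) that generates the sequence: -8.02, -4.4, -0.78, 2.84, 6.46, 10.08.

Check differences: -4.4 - -8.02 = 3.62
-0.78 - -4.4 = 3.62
Common difference d = 3.62.
First term a = -8.02.
Formula: S_i = -8.02 + 3.62*i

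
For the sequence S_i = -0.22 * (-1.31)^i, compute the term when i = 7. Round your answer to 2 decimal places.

S_7 = -0.22 * (-1.31)^7 ≈ -0.22 * -6.6206 ≈ 1.46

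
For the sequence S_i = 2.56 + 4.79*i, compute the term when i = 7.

S_7 = 2.56 + 4.79*7 = 2.56 + 33.53 = 36.09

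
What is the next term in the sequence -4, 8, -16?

Ratios: 8 / -4 = -2.0
This is a geometric sequence with common ratio r = -2.
Next term = -16 * -2 = 32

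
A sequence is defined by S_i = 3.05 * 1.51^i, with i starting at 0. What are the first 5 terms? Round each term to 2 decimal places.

This is a geometric sequence.
i=0: S_0 = 3.05 * 1.51^0 = 3.05
i=1: S_1 = 3.05 * 1.51^1 ≈ 4.61
i=2: S_2 = 3.05 * 1.51^2 ≈ 6.95
i=3: S_3 = 3.05 * 1.51^3 ≈ 10.5
i=4: S_4 = 3.05 * 1.51^4 ≈ 15.86
The first 5 terms are: [3.05, 4.61, 6.95, 10.5, 15.86]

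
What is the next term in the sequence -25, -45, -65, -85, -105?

Differences: -45 - -25 = -20
This is an arithmetic sequence with common difference d = -20.
Next term = -105 + -20 = -125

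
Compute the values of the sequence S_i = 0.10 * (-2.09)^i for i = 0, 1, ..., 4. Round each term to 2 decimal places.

This is a geometric sequence.
i=0: S_0 = 0.1 * (-2.09)^0 = 0.1
i=1: S_1 = 0.1 * (-2.09)^1 ≈ -0.21
i=2: S_2 = 0.1 * (-2.09)^2 ≈ 0.44
i=3: S_3 = 0.1 * (-2.09)^3 ≈ -0.91
i=4: S_4 = 0.1 * (-2.09)^4 ≈ 1.91
The first 5 terms are: [0.1, -0.21, 0.44, -0.91, 1.91]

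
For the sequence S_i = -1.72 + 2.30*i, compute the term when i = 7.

S_7 = -1.72 + 2.3*7 = -1.72 + 16.1 = 14.38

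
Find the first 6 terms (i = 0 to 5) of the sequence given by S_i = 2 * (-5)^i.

This is a geometric sequence.
i=0: S_0 = 2 * (-5)^0 = 2
i=1: S_1 = 2 * (-5)^1 = -10
i=2: S_2 = 2 * (-5)^2 = 50
i=3: S_3 = 2 * (-5)^3 = -250
i=4: S_4 = 2 * (-5)^4 = 1250
i=5: S_5 = 2 * (-5)^5 = -6250
The first 6 terms are: [2, -10, 50, -250, 1250, -6250]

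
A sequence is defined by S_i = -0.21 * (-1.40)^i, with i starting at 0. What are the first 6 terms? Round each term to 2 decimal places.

This is a geometric sequence.
i=0: S_0 = -0.21 * (-1.4)^0 = -0.21
i=1: S_1 = -0.21 * (-1.4)^1 ≈ 0.29
i=2: S_2 = -0.21 * (-1.4)^2 ≈ -0.41
i=3: S_3 = -0.21 * (-1.4)^3 ≈ 0.58
i=4: S_4 = -0.21 * (-1.4)^4 ≈ -0.81
i=5: S_5 = -0.21 * (-1.4)^5 ≈ 1.13
The first 6 terms are: [-0.21, 0.29, -0.41, 0.58, -0.81, 1.13]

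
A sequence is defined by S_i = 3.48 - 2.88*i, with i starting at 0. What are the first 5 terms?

This is an arithmetic sequence.
i=0: S_0 = 3.48 + -2.88*0 = 3.48
i=1: S_1 = 3.48 + -2.88*1 = 0.6
i=2: S_2 = 3.48 + -2.88*2 = -2.28
i=3: S_3 = 3.48 + -2.88*3 = -5.16
i=4: S_4 = 3.48 + -2.88*4 = -8.04
The first 5 terms are: [3.48, 0.6, -2.28, -5.16, -8.04]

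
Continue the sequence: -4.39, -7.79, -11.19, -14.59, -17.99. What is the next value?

Differences: -7.79 - -4.39 = -3.4
This is an arithmetic sequence with common difference d = -3.4.
Next term = -17.99 + -3.4 = -21.39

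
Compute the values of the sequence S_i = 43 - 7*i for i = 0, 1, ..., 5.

This is an arithmetic sequence.
i=0: S_0 = 43 + -7*0 = 43
i=1: S_1 = 43 + -7*1 = 36
i=2: S_2 = 43 + -7*2 = 29
i=3: S_3 = 43 + -7*3 = 22
i=4: S_4 = 43 + -7*4 = 15
i=5: S_5 = 43 + -7*5 = 8
The first 6 terms are: [43, 36, 29, 22, 15, 8]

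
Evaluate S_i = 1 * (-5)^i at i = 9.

S_9 = 1 * (-5)^9 = 1 * -1953125 = -1953125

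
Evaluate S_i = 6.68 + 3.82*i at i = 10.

S_10 = 6.68 + 3.82*10 = 6.68 + 38.2 = 44.88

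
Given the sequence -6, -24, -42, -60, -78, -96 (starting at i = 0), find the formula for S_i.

Check differences: -24 - -6 = -18
-42 - -24 = -18
Common difference d = -18.
First term a = -6.
Formula: S_i = -6 - 18*i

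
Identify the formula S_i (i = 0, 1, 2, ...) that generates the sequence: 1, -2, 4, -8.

Check ratios: -2 / 1 = -2.0
Common ratio r = -2.
First term a = 1.
Formula: S_i = 1 * (-2)^i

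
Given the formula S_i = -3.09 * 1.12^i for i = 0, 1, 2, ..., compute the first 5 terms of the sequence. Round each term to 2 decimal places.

This is a geometric sequence.
i=0: S_0 = -3.09 * 1.12^0 = -3.09
i=1: S_1 = -3.09 * 1.12^1 ≈ -3.46
i=2: S_2 = -3.09 * 1.12^2 ≈ -3.88
i=3: S_3 = -3.09 * 1.12^3 ≈ -4.34
i=4: S_4 = -3.09 * 1.12^4 ≈ -4.86
The first 5 terms are: [-3.09, -3.46, -3.88, -4.34, -4.86]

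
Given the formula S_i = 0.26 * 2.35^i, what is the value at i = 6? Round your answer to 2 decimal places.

S_6 = 0.26 * 2.35^6 ≈ 0.26 * 168.4252 ≈ 43.79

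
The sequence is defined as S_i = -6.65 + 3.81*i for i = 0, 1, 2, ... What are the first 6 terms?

This is an arithmetic sequence.
i=0: S_0 = -6.65 + 3.81*0 = -6.65
i=1: S_1 = -6.65 + 3.81*1 = -2.84
i=2: S_2 = -6.65 + 3.81*2 = 0.97
i=3: S_3 = -6.65 + 3.81*3 = 4.78
i=4: S_4 = -6.65 + 3.81*4 = 8.59
i=5: S_5 = -6.65 + 3.81*5 = 12.4
The first 6 terms are: [-6.65, -2.84, 0.97, 4.78, 8.59, 12.4]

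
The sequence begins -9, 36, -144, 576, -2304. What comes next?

Ratios: 36 / -9 = -4.0
This is a geometric sequence with common ratio r = -4.
Next term = -2304 * -4 = 9216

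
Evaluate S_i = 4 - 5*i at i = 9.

S_9 = 4 + -5*9 = 4 + -45 = -41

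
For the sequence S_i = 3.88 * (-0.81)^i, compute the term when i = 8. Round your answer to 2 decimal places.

S_8 = 3.88 * (-0.81)^8 ≈ 3.88 * 0.1853 ≈ 0.72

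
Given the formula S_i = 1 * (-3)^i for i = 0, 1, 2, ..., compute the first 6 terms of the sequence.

This is a geometric sequence.
i=0: S_0 = 1 * (-3)^0 = 1
i=1: S_1 = 1 * (-3)^1 = -3
i=2: S_2 = 1 * (-3)^2 = 9
i=3: S_3 = 1 * (-3)^3 = -27
i=4: S_4 = 1 * (-3)^4 = 81
i=5: S_5 = 1 * (-3)^5 = -243
The first 6 terms are: [1, -3, 9, -27, 81, -243]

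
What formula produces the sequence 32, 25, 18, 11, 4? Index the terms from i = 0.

Check differences: 25 - 32 = -7
18 - 25 = -7
Common difference d = -7.
First term a = 32.
Formula: S_i = 32 - 7*i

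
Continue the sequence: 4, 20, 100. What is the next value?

Ratios: 20 / 4 = 5.0
This is a geometric sequence with common ratio r = 5.
Next term = 100 * 5 = 500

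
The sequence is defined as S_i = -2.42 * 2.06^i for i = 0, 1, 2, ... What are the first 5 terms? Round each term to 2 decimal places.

This is a geometric sequence.
i=0: S_0 = -2.42 * 2.06^0 = -2.42
i=1: S_1 = -2.42 * 2.06^1 ≈ -4.99
i=2: S_2 = -2.42 * 2.06^2 ≈ -10.27
i=3: S_3 = -2.42 * 2.06^3 ≈ -21.16
i=4: S_4 = -2.42 * 2.06^4 ≈ -43.58
The first 5 terms are: [-2.42, -4.99, -10.27, -21.16, -43.58]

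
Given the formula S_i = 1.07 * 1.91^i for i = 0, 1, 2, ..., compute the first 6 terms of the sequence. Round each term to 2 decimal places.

This is a geometric sequence.
i=0: S_0 = 1.07 * 1.91^0 = 1.07
i=1: S_1 = 1.07 * 1.91^1 ≈ 2.04
i=2: S_2 = 1.07 * 1.91^2 ≈ 3.9
i=3: S_3 = 1.07 * 1.91^3 ≈ 7.46
i=4: S_4 = 1.07 * 1.91^4 ≈ 14.24
i=5: S_5 = 1.07 * 1.91^5 ≈ 27.2
The first 6 terms are: [1.07, 2.04, 3.9, 7.46, 14.24, 27.2]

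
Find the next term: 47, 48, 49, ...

Differences: 48 - 47 = 1
This is an arithmetic sequence with common difference d = 1.
Next term = 49 + 1 = 50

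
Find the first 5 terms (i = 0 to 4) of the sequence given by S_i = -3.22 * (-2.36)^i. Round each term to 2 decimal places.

This is a geometric sequence.
i=0: S_0 = -3.22 * (-2.36)^0 = -3.22
i=1: S_1 = -3.22 * (-2.36)^1 ≈ 7.6
i=2: S_2 = -3.22 * (-2.36)^2 ≈ -17.93
i=3: S_3 = -3.22 * (-2.36)^3 ≈ 42.32
i=4: S_4 = -3.22 * (-2.36)^4 ≈ -99.89
The first 5 terms are: [-3.22, 7.6, -17.93, 42.32, -99.89]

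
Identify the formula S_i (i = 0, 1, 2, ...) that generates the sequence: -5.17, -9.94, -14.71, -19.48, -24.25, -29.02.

Check differences: -9.94 - -5.17 = -4.77
-14.71 - -9.94 = -4.77
Common difference d = -4.77.
First term a = -5.17.
Formula: S_i = -5.17 - 4.77*i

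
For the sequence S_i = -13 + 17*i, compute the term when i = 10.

S_10 = -13 + 17*10 = -13 + 170 = 157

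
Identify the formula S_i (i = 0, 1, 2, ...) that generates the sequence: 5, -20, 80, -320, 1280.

Check ratios: -20 / 5 = -4.0
Common ratio r = -4.
First term a = 5.
Formula: S_i = 5 * (-4)^i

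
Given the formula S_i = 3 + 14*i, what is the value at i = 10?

S_10 = 3 + 14*10 = 3 + 140 = 143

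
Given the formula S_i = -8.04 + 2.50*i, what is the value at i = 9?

S_9 = -8.04 + 2.5*9 = -8.04 + 22.5 = 14.46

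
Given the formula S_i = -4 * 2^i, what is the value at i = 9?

S_9 = -4 * 2^9 = -4 * 512 = -2048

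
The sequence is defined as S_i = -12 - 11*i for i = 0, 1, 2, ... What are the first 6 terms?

This is an arithmetic sequence.
i=0: S_0 = -12 + -11*0 = -12
i=1: S_1 = -12 + -11*1 = -23
i=2: S_2 = -12 + -11*2 = -34
i=3: S_3 = -12 + -11*3 = -45
i=4: S_4 = -12 + -11*4 = -56
i=5: S_5 = -12 + -11*5 = -67
The first 6 terms are: [-12, -23, -34, -45, -56, -67]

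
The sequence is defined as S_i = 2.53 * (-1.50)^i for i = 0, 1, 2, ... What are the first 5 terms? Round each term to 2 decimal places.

This is a geometric sequence.
i=0: S_0 = 2.53 * (-1.5)^0 = 2.53
i=1: S_1 = 2.53 * (-1.5)^1 ≈ -3.8
i=2: S_2 = 2.53 * (-1.5)^2 ≈ 5.69
i=3: S_3 = 2.53 * (-1.5)^3 ≈ -8.54
i=4: S_4 = 2.53 * (-1.5)^4 ≈ 12.81
The first 5 terms are: [2.53, -3.8, 5.69, -8.54, 12.81]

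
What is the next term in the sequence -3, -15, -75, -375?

Ratios: -15 / -3 = 5.0
This is a geometric sequence with common ratio r = 5.
Next term = -375 * 5 = -1875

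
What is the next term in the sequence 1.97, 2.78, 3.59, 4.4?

Differences: 2.78 - 1.97 = 0.81
This is an arithmetic sequence with common difference d = 0.81.
Next term = 4.4 + 0.81 = 5.21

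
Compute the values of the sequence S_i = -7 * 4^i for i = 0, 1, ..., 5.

This is a geometric sequence.
i=0: S_0 = -7 * 4^0 = -7
i=1: S_1 = -7 * 4^1 = -28
i=2: S_2 = -7 * 4^2 = -112
i=3: S_3 = -7 * 4^3 = -448
i=4: S_4 = -7 * 4^4 = -1792
i=5: S_5 = -7 * 4^5 = -7168
The first 6 terms are: [-7, -28, -112, -448, -1792, -7168]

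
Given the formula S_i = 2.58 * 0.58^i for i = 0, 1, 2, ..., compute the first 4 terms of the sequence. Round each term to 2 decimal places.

This is a geometric sequence.
i=0: S_0 = 2.58 * 0.58^0 = 2.58
i=1: S_1 = 2.58 * 0.58^1 ≈ 1.5
i=2: S_2 = 2.58 * 0.58^2 ≈ 0.87
i=3: S_3 = 2.58 * 0.58^3 ≈ 0.5
The first 4 terms are: [2.58, 1.5, 0.87, 0.5]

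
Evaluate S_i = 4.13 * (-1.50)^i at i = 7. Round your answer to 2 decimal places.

S_7 = 4.13 * (-1.5)^7 ≈ 4.13 * -17.0859 ≈ -70.56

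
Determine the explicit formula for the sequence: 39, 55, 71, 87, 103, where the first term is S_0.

Check differences: 55 - 39 = 16
71 - 55 = 16
Common difference d = 16.
First term a = 39.
Formula: S_i = 39 + 16*i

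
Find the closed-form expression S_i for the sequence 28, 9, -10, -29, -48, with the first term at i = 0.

Check differences: 9 - 28 = -19
-10 - 9 = -19
Common difference d = -19.
First term a = 28.
Formula: S_i = 28 - 19*i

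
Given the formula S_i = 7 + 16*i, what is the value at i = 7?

S_7 = 7 + 16*7 = 7 + 112 = 119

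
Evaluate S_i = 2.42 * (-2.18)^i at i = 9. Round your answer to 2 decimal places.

S_9 = 2.42 * (-2.18)^9 ≈ 2.42 * -1112.0094 ≈ -2691.06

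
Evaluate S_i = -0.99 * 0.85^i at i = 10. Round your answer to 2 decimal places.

S_10 = -0.99 * 0.85^10 ≈ -0.99 * 0.1969 ≈ -0.19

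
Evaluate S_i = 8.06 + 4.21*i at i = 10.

S_10 = 8.06 + 4.21*10 = 8.06 + 42.1 = 50.16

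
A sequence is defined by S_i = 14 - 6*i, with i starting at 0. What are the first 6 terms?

This is an arithmetic sequence.
i=0: S_0 = 14 + -6*0 = 14
i=1: S_1 = 14 + -6*1 = 8
i=2: S_2 = 14 + -6*2 = 2
i=3: S_3 = 14 + -6*3 = -4
i=4: S_4 = 14 + -6*4 = -10
i=5: S_5 = 14 + -6*5 = -16
The first 6 terms are: [14, 8, 2, -4, -10, -16]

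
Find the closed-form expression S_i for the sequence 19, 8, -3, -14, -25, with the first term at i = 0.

Check differences: 8 - 19 = -11
-3 - 8 = -11
Common difference d = -11.
First term a = 19.
Formula: S_i = 19 - 11*i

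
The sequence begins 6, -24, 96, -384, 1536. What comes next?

Ratios: -24 / 6 = -4.0
This is a geometric sequence with common ratio r = -4.
Next term = 1536 * -4 = -6144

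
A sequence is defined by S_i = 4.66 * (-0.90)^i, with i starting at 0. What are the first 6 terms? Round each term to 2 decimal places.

This is a geometric sequence.
i=0: S_0 = 4.66 * (-0.9)^0 = 4.66
i=1: S_1 = 4.66 * (-0.9)^1 ≈ -4.19
i=2: S_2 = 4.66 * (-0.9)^2 ≈ 3.77
i=3: S_3 = 4.66 * (-0.9)^3 ≈ -3.4
i=4: S_4 = 4.66 * (-0.9)^4 ≈ 3.06
i=5: S_5 = 4.66 * (-0.9)^5 ≈ -2.75
The first 6 terms are: [4.66, -4.19, 3.77, -3.4, 3.06, -2.75]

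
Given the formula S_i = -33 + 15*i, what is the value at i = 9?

S_9 = -33 + 15*9 = -33 + 135 = 102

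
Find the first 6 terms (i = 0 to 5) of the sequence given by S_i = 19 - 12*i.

This is an arithmetic sequence.
i=0: S_0 = 19 + -12*0 = 19
i=1: S_1 = 19 + -12*1 = 7
i=2: S_2 = 19 + -12*2 = -5
i=3: S_3 = 19 + -12*3 = -17
i=4: S_4 = 19 + -12*4 = -29
i=5: S_5 = 19 + -12*5 = -41
The first 6 terms are: [19, 7, -5, -17, -29, -41]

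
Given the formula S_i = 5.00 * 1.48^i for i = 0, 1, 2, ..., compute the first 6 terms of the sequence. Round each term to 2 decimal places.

This is a geometric sequence.
i=0: S_0 = 5.0 * 1.48^0 = 5.0
i=1: S_1 = 5.0 * 1.48^1 = 7.4
i=2: S_2 = 5.0 * 1.48^2 ≈ 10.95
i=3: S_3 = 5.0 * 1.48^3 ≈ 16.21
i=4: S_4 = 5.0 * 1.48^4 ≈ 23.99
i=5: S_5 = 5.0 * 1.48^5 ≈ 35.5
The first 6 terms are: [5.0, 7.4, 10.95, 16.21, 23.99, 35.5]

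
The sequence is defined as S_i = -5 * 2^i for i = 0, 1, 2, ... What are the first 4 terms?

This is a geometric sequence.
i=0: S_0 = -5 * 2^0 = -5
i=1: S_1 = -5 * 2^1 = -10
i=2: S_2 = -5 * 2^2 = -20
i=3: S_3 = -5 * 2^3 = -40
The first 4 terms are: [-5, -10, -20, -40]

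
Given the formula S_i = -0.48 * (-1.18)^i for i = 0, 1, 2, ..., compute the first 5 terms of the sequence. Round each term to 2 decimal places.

This is a geometric sequence.
i=0: S_0 = -0.48 * (-1.18)^0 = -0.48
i=1: S_1 = -0.48 * (-1.18)^1 ≈ 0.57
i=2: S_2 = -0.48 * (-1.18)^2 ≈ -0.67
i=3: S_3 = -0.48 * (-1.18)^3 ≈ 0.79
i=4: S_4 = -0.48 * (-1.18)^4 ≈ -0.93
The first 5 terms are: [-0.48, 0.57, -0.67, 0.79, -0.93]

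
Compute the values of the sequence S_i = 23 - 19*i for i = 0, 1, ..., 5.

This is an arithmetic sequence.
i=0: S_0 = 23 + -19*0 = 23
i=1: S_1 = 23 + -19*1 = 4
i=2: S_2 = 23 + -19*2 = -15
i=3: S_3 = 23 + -19*3 = -34
i=4: S_4 = 23 + -19*4 = -53
i=5: S_5 = 23 + -19*5 = -72
The first 6 terms are: [23, 4, -15, -34, -53, -72]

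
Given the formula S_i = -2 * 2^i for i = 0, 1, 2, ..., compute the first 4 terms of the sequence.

This is a geometric sequence.
i=0: S_0 = -2 * 2^0 = -2
i=1: S_1 = -2 * 2^1 = -4
i=2: S_2 = -2 * 2^2 = -8
i=3: S_3 = -2 * 2^3 = -16
The first 4 terms are: [-2, -4, -8, -16]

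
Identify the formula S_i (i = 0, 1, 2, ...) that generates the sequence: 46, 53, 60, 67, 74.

Check differences: 53 - 46 = 7
60 - 53 = 7
Common difference d = 7.
First term a = 46.
Formula: S_i = 46 + 7*i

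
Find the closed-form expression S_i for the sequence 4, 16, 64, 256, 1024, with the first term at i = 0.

Check ratios: 16 / 4 = 4.0
Common ratio r = 4.
First term a = 4.
Formula: S_i = 4 * 4^i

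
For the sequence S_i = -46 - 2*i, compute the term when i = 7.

S_7 = -46 + -2*7 = -46 + -14 = -60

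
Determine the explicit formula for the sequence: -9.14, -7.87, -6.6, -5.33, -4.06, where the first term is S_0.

Check differences: -7.87 - -9.14 = 1.27
-6.6 - -7.87 = 1.27
Common difference d = 1.27.
First term a = -9.14.
Formula: S_i = -9.14 + 1.27*i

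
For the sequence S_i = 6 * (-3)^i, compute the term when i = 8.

S_8 = 6 * (-3)^8 = 6 * 6561 = 39366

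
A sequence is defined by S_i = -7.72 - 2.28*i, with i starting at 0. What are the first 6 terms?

This is an arithmetic sequence.
i=0: S_0 = -7.72 + -2.28*0 = -7.72
i=1: S_1 = -7.72 + -2.28*1 = -10.0
i=2: S_2 = -7.72 + -2.28*2 = -12.28
i=3: S_3 = -7.72 + -2.28*3 = -14.56
i=4: S_4 = -7.72 + -2.28*4 = -16.84
i=5: S_5 = -7.72 + -2.28*5 = -19.12
The first 6 terms are: [-7.72, -10.0, -12.28, -14.56, -16.84, -19.12]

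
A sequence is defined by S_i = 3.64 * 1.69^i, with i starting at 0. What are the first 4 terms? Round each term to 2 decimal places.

This is a geometric sequence.
i=0: S_0 = 3.64 * 1.69^0 = 3.64
i=1: S_1 = 3.64 * 1.69^1 ≈ 6.15
i=2: S_2 = 3.64 * 1.69^2 ≈ 10.4
i=3: S_3 = 3.64 * 1.69^3 ≈ 17.57
The first 4 terms are: [3.64, 6.15, 10.4, 17.57]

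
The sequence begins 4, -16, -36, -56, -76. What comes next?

Differences: -16 - 4 = -20
This is an arithmetic sequence with common difference d = -20.
Next term = -76 + -20 = -96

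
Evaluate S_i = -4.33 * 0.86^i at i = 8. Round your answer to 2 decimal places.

S_8 = -4.33 * 0.86^8 ≈ -4.33 * 0.2992 ≈ -1.3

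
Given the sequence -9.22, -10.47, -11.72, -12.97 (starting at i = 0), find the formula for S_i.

Check differences: -10.47 - -9.22 = -1.25
-11.72 - -10.47 = -1.25
Common difference d = -1.25.
First term a = -9.22.
Formula: S_i = -9.22 - 1.25*i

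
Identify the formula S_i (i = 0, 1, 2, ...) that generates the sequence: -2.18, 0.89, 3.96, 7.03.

Check differences: 0.89 - -2.18 = 3.07
3.96 - 0.89 = 3.07
Common difference d = 3.07.
First term a = -2.18.
Formula: S_i = -2.18 + 3.07*i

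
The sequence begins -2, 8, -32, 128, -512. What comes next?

Ratios: 8 / -2 = -4.0
This is a geometric sequence with common ratio r = -4.
Next term = -512 * -4 = 2048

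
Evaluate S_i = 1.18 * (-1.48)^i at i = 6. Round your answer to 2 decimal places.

S_6 = 1.18 * (-1.48)^6 ≈ 1.18 * 10.5092 ≈ 12.4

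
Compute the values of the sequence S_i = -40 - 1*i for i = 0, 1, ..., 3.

This is an arithmetic sequence.
i=0: S_0 = -40 + -1*0 = -40
i=1: S_1 = -40 + -1*1 = -41
i=2: S_2 = -40 + -1*2 = -42
i=3: S_3 = -40 + -1*3 = -43
The first 4 terms are: [-40, -41, -42, -43]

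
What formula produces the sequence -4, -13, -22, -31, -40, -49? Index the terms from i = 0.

Check differences: -13 - -4 = -9
-22 - -13 = -9
Common difference d = -9.
First term a = -4.
Formula: S_i = -4 - 9*i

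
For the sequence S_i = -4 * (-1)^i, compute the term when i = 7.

S_7 = -4 * (-1)^7 = -4 * -1 = 4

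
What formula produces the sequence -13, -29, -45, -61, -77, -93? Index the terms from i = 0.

Check differences: -29 - -13 = -16
-45 - -29 = -16
Common difference d = -16.
First term a = -13.
Formula: S_i = -13 - 16*i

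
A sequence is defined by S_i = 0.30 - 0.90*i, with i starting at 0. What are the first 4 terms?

This is an arithmetic sequence.
i=0: S_0 = 0.3 + -0.9*0 = 0.3
i=1: S_1 = 0.3 + -0.9*1 = -0.6
i=2: S_2 = 0.3 + -0.9*2 = -1.5
i=3: S_3 = 0.3 + -0.9*3 = -2.4
The first 4 terms are: [0.3, -0.6, -1.5, -2.4]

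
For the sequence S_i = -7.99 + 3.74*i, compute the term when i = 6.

S_6 = -7.99 + 3.74*6 = -7.99 + 22.44 = 14.45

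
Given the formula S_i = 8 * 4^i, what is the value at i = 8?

S_8 = 8 * 4^8 = 8 * 65536 = 524288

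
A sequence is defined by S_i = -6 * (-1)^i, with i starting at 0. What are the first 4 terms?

This is a geometric sequence.
i=0: S_0 = -6 * (-1)^0 = -6
i=1: S_1 = -6 * (-1)^1 = 6
i=2: S_2 = -6 * (-1)^2 = -6
i=3: S_3 = -6 * (-1)^3 = 6
The first 4 terms are: [-6, 6, -6, 6]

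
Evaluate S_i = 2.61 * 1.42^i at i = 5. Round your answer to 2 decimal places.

S_5 = 2.61 * 1.42^5 ≈ 2.61 * 5.7735 ≈ 15.07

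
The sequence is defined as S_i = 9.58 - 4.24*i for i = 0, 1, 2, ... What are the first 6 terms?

This is an arithmetic sequence.
i=0: S_0 = 9.58 + -4.24*0 = 9.58
i=1: S_1 = 9.58 + -4.24*1 = 5.34
i=2: S_2 = 9.58 + -4.24*2 = 1.1
i=3: S_3 = 9.58 + -4.24*3 = -3.14
i=4: S_4 = 9.58 + -4.24*4 = -7.38
i=5: S_5 = 9.58 + -4.24*5 = -11.62
The first 6 terms are: [9.58, 5.34, 1.1, -3.14, -7.38, -11.62]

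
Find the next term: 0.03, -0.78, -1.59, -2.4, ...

Differences: -0.78 - 0.03 = -0.81
This is an arithmetic sequence with common difference d = -0.81.
Next term = -2.4 + -0.81 = -3.21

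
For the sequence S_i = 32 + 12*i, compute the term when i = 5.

S_5 = 32 + 12*5 = 32 + 60 = 92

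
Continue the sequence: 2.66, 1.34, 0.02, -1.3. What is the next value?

Differences: 1.34 - 2.66 = -1.32
This is an arithmetic sequence with common difference d = -1.32.
Next term = -1.3 + -1.32 = -2.62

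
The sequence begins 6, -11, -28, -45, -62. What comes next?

Differences: -11 - 6 = -17
This is an arithmetic sequence with common difference d = -17.
Next term = -62 + -17 = -79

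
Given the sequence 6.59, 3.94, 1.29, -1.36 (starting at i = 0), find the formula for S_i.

Check differences: 3.94 - 6.59 = -2.65
1.29 - 3.94 = -2.65
Common difference d = -2.65.
First term a = 6.59.
Formula: S_i = 6.59 - 2.65*i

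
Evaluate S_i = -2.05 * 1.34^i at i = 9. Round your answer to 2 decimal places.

S_9 = -2.05 * 1.34^9 ≈ -2.05 * 13.9297 ≈ -28.56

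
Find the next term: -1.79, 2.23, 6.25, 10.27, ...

Differences: 2.23 - -1.79 = 4.02
This is an arithmetic sequence with common difference d = 4.02.
Next term = 10.27 + 4.02 = 14.29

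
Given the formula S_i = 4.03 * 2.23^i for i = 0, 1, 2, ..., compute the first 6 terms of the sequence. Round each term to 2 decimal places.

This is a geometric sequence.
i=0: S_0 = 4.03 * 2.23^0 = 4.03
i=1: S_1 = 4.03 * 2.23^1 ≈ 8.99
i=2: S_2 = 4.03 * 2.23^2 ≈ 20.04
i=3: S_3 = 4.03 * 2.23^3 ≈ 44.69
i=4: S_4 = 4.03 * 2.23^4 ≈ 99.66
i=5: S_5 = 4.03 * 2.23^5 ≈ 222.24
The first 6 terms are: [4.03, 8.99, 20.04, 44.69, 99.66, 222.24]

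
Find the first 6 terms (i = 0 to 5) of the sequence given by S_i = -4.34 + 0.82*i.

This is an arithmetic sequence.
i=0: S_0 = -4.34 + 0.82*0 = -4.34
i=1: S_1 = -4.34 + 0.82*1 = -3.52
i=2: S_2 = -4.34 + 0.82*2 = -2.7
i=3: S_3 = -4.34 + 0.82*3 = -1.88
i=4: S_4 = -4.34 + 0.82*4 = -1.06
i=5: S_5 = -4.34 + 0.82*5 = -0.24
The first 6 terms are: [-4.34, -3.52, -2.7, -1.88, -1.06, -0.24]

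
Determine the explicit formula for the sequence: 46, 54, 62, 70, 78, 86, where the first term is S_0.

Check differences: 54 - 46 = 8
62 - 54 = 8
Common difference d = 8.
First term a = 46.
Formula: S_i = 46 + 8*i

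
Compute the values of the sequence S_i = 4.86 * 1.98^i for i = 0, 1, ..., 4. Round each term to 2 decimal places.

This is a geometric sequence.
i=0: S_0 = 4.86 * 1.98^0 = 4.86
i=1: S_1 = 4.86 * 1.98^1 ≈ 9.62
i=2: S_2 = 4.86 * 1.98^2 ≈ 19.05
i=3: S_3 = 4.86 * 1.98^3 ≈ 37.73
i=4: S_4 = 4.86 * 1.98^4 ≈ 74.7
The first 5 terms are: [4.86, 9.62, 19.05, 37.73, 74.7]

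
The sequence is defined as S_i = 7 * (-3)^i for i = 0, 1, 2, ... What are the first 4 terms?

This is a geometric sequence.
i=0: S_0 = 7 * (-3)^0 = 7
i=1: S_1 = 7 * (-3)^1 = -21
i=2: S_2 = 7 * (-3)^2 = 63
i=3: S_3 = 7 * (-3)^3 = -189
The first 4 terms are: [7, -21, 63, -189]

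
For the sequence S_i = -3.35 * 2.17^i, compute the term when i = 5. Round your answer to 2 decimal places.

S_5 = -3.35 * 2.17^5 ≈ -3.35 * 48.117 ≈ -161.19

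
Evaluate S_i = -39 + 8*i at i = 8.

S_8 = -39 + 8*8 = -39 + 64 = 25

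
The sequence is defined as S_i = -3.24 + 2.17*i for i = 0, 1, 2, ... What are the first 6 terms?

This is an arithmetic sequence.
i=0: S_0 = -3.24 + 2.17*0 = -3.24
i=1: S_1 = -3.24 + 2.17*1 = -1.07
i=2: S_2 = -3.24 + 2.17*2 = 1.1
i=3: S_3 = -3.24 + 2.17*3 = 3.27
i=4: S_4 = -3.24 + 2.17*4 = 5.44
i=5: S_5 = -3.24 + 2.17*5 = 7.61
The first 6 terms are: [-3.24, -1.07, 1.1, 3.27, 5.44, 7.61]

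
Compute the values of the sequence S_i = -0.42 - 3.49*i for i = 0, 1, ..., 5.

This is an arithmetic sequence.
i=0: S_0 = -0.42 + -3.49*0 = -0.42
i=1: S_1 = -0.42 + -3.49*1 = -3.91
i=2: S_2 = -0.42 + -3.49*2 = -7.4
i=3: S_3 = -0.42 + -3.49*3 = -10.89
i=4: S_4 = -0.42 + -3.49*4 = -14.38
i=5: S_5 = -0.42 + -3.49*5 = -17.87
The first 6 terms are: [-0.42, -3.91, -7.4, -10.89, -14.38, -17.87]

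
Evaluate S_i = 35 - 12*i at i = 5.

S_5 = 35 + -12*5 = 35 + -60 = -25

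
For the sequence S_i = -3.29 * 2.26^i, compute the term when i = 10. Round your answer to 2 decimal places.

S_10 = -3.29 * 2.26^10 ≈ -3.29 * 3476.037 ≈ -11436.16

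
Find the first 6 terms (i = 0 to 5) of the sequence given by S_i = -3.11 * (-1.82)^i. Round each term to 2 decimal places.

This is a geometric sequence.
i=0: S_0 = -3.11 * (-1.82)^0 = -3.11
i=1: S_1 = -3.11 * (-1.82)^1 ≈ 5.66
i=2: S_2 = -3.11 * (-1.82)^2 ≈ -10.3
i=3: S_3 = -3.11 * (-1.82)^3 ≈ 18.75
i=4: S_4 = -3.11 * (-1.82)^4 ≈ -34.12
i=5: S_5 = -3.11 * (-1.82)^5 ≈ 62.1
The first 6 terms are: [-3.11, 5.66, -10.3, 18.75, -34.12, 62.1]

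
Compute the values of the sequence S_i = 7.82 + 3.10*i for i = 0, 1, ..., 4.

This is an arithmetic sequence.
i=0: S_0 = 7.82 + 3.1*0 = 7.82
i=1: S_1 = 7.82 + 3.1*1 = 10.92
i=2: S_2 = 7.82 + 3.1*2 = 14.02
i=3: S_3 = 7.82 + 3.1*3 = 17.12
i=4: S_4 = 7.82 + 3.1*4 = 20.22
The first 5 terms are: [7.82, 10.92, 14.02, 17.12, 20.22]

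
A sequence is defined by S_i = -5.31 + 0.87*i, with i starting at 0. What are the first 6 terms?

This is an arithmetic sequence.
i=0: S_0 = -5.31 + 0.87*0 = -5.31
i=1: S_1 = -5.31 + 0.87*1 = -4.44
i=2: S_2 = -5.31 + 0.87*2 = -3.57
i=3: S_3 = -5.31 + 0.87*3 = -2.7
i=4: S_4 = -5.31 + 0.87*4 = -1.83
i=5: S_5 = -5.31 + 0.87*5 = -0.96
The first 6 terms are: [-5.31, -4.44, -3.57, -2.7, -1.83, -0.96]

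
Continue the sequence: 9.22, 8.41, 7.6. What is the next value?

Differences: 8.41 - 9.22 = -0.81
This is an arithmetic sequence with common difference d = -0.81.
Next term = 7.6 + -0.81 = 6.79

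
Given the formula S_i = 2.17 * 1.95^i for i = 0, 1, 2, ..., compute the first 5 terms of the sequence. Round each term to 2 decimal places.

This is a geometric sequence.
i=0: S_0 = 2.17 * 1.95^0 = 2.17
i=1: S_1 = 2.17 * 1.95^1 ≈ 4.23
i=2: S_2 = 2.17 * 1.95^2 ≈ 8.25
i=3: S_3 = 2.17 * 1.95^3 ≈ 16.09
i=4: S_4 = 2.17 * 1.95^4 ≈ 31.38
The first 5 terms are: [2.17, 4.23, 8.25, 16.09, 31.38]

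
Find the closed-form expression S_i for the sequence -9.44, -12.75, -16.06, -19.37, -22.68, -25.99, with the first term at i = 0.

Check differences: -12.75 - -9.44 = -3.31
-16.06 - -12.75 = -3.31
Common difference d = -3.31.
First term a = -9.44.
Formula: S_i = -9.44 - 3.31*i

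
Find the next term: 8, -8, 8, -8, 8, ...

Ratios: -8 / 8 = -1.0
This is a geometric sequence with common ratio r = -1.
Next term = 8 * -1 = -8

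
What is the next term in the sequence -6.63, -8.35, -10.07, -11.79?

Differences: -8.35 - -6.63 = -1.72
This is an arithmetic sequence with common difference d = -1.72.
Next term = -11.79 + -1.72 = -13.51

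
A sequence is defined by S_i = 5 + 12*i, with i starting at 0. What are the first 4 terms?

This is an arithmetic sequence.
i=0: S_0 = 5 + 12*0 = 5
i=1: S_1 = 5 + 12*1 = 17
i=2: S_2 = 5 + 12*2 = 29
i=3: S_3 = 5 + 12*3 = 41
The first 4 terms are: [5, 17, 29, 41]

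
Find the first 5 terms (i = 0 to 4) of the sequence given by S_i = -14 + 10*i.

This is an arithmetic sequence.
i=0: S_0 = -14 + 10*0 = -14
i=1: S_1 = -14 + 10*1 = -4
i=2: S_2 = -14 + 10*2 = 6
i=3: S_3 = -14 + 10*3 = 16
i=4: S_4 = -14 + 10*4 = 26
The first 5 terms are: [-14, -4, 6, 16, 26]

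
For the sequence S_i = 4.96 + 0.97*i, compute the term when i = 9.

S_9 = 4.96 + 0.97*9 = 4.96 + 8.73 = 13.69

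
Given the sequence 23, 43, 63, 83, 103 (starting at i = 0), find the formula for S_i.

Check differences: 43 - 23 = 20
63 - 43 = 20
Common difference d = 20.
First term a = 23.
Formula: S_i = 23 + 20*i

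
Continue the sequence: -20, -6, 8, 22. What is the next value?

Differences: -6 - -20 = 14
This is an arithmetic sequence with common difference d = 14.
Next term = 22 + 14 = 36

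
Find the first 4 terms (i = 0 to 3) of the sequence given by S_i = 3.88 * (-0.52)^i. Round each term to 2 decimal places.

This is a geometric sequence.
i=0: S_0 = 3.88 * (-0.52)^0 = 3.88
i=1: S_1 = 3.88 * (-0.52)^1 ≈ -2.02
i=2: S_2 = 3.88 * (-0.52)^2 ≈ 1.05
i=3: S_3 = 3.88 * (-0.52)^3 ≈ -0.55
The first 4 terms are: [3.88, -2.02, 1.05, -0.55]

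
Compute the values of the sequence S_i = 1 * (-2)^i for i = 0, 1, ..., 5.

This is a geometric sequence.
i=0: S_0 = 1 * (-2)^0 = 1
i=1: S_1 = 1 * (-2)^1 = -2
i=2: S_2 = 1 * (-2)^2 = 4
i=3: S_3 = 1 * (-2)^3 = -8
i=4: S_4 = 1 * (-2)^4 = 16
i=5: S_5 = 1 * (-2)^5 = -32
The first 6 terms are: [1, -2, 4, -8, 16, -32]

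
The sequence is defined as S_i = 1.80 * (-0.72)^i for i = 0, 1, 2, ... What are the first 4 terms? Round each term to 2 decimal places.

This is a geometric sequence.
i=0: S_0 = 1.8 * (-0.72)^0 = 1.8
i=1: S_1 = 1.8 * (-0.72)^1 ≈ -1.3
i=2: S_2 = 1.8 * (-0.72)^2 ≈ 0.93
i=3: S_3 = 1.8 * (-0.72)^3 ≈ -0.67
The first 4 terms are: [1.8, -1.3, 0.93, -0.67]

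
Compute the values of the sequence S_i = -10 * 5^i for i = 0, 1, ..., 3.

This is a geometric sequence.
i=0: S_0 = -10 * 5^0 = -10
i=1: S_1 = -10 * 5^1 = -50
i=2: S_2 = -10 * 5^2 = -250
i=3: S_3 = -10 * 5^3 = -1250
The first 4 terms are: [-10, -50, -250, -1250]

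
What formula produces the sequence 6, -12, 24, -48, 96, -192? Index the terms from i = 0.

Check ratios: -12 / 6 = -2.0
Common ratio r = -2.
First term a = 6.
Formula: S_i = 6 * (-2)^i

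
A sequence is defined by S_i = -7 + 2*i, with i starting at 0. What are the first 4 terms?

This is an arithmetic sequence.
i=0: S_0 = -7 + 2*0 = -7
i=1: S_1 = -7 + 2*1 = -5
i=2: S_2 = -7 + 2*2 = -3
i=3: S_3 = -7 + 2*3 = -1
The first 4 terms are: [-7, -5, -3, -1]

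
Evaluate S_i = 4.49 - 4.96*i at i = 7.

S_7 = 4.49 + -4.96*7 = 4.49 + -34.72 = -30.23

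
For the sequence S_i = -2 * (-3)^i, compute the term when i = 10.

S_10 = -2 * (-3)^10 = -2 * 59049 = -118098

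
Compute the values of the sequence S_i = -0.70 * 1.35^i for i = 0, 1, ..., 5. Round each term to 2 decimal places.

This is a geometric sequence.
i=0: S_0 = -0.7 * 1.35^0 = -0.7
i=1: S_1 = -0.7 * 1.35^1 ≈ -0.95
i=2: S_2 = -0.7 * 1.35^2 ≈ -1.28
i=3: S_3 = -0.7 * 1.35^3 ≈ -1.72
i=4: S_4 = -0.7 * 1.35^4 ≈ -2.33
i=5: S_5 = -0.7 * 1.35^5 ≈ -3.14
The first 6 terms are: [-0.7, -0.95, -1.28, -1.72, -2.33, -3.14]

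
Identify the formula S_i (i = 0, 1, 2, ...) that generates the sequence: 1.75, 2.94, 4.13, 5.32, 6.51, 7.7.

Check differences: 2.94 - 1.75 = 1.19
4.13 - 2.94 = 1.19
Common difference d = 1.19.
First term a = 1.75.
Formula: S_i = 1.75 + 1.19*i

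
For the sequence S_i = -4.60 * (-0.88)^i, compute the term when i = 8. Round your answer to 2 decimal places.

S_8 = -4.6 * (-0.88)^8 ≈ -4.6 * 0.3596 ≈ -1.65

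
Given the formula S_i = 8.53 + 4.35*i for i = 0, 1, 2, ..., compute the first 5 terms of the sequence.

This is an arithmetic sequence.
i=0: S_0 = 8.53 + 4.35*0 = 8.53
i=1: S_1 = 8.53 + 4.35*1 = 12.88
i=2: S_2 = 8.53 + 4.35*2 = 17.23
i=3: S_3 = 8.53 + 4.35*3 = 21.58
i=4: S_4 = 8.53 + 4.35*4 = 25.93
The first 5 terms are: [8.53, 12.88, 17.23, 21.58, 25.93]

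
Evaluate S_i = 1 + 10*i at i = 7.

S_7 = 1 + 10*7 = 1 + 70 = 71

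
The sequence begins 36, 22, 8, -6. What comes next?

Differences: 22 - 36 = -14
This is an arithmetic sequence with common difference d = -14.
Next term = -6 + -14 = -20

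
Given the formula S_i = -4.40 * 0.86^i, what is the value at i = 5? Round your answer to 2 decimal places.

S_5 = -4.4 * 0.86^5 ≈ -4.4 * 0.4704 ≈ -2.07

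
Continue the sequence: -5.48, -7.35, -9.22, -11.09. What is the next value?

Differences: -7.35 - -5.48 = -1.87
This is an arithmetic sequence with common difference d = -1.87.
Next term = -11.09 + -1.87 = -12.96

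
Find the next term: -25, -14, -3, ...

Differences: -14 - -25 = 11
This is an arithmetic sequence with common difference d = 11.
Next term = -3 + 11 = 8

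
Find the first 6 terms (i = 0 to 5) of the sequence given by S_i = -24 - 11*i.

This is an arithmetic sequence.
i=0: S_0 = -24 + -11*0 = -24
i=1: S_1 = -24 + -11*1 = -35
i=2: S_2 = -24 + -11*2 = -46
i=3: S_3 = -24 + -11*3 = -57
i=4: S_4 = -24 + -11*4 = -68
i=5: S_5 = -24 + -11*5 = -79
The first 6 terms are: [-24, -35, -46, -57, -68, -79]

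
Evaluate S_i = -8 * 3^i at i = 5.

S_5 = -8 * 3^5 = -8 * 243 = -1944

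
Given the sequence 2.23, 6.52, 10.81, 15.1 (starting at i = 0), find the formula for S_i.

Check differences: 6.52 - 2.23 = 4.29
10.81 - 6.52 = 4.29
Common difference d = 4.29.
First term a = 2.23.
Formula: S_i = 2.23 + 4.29*i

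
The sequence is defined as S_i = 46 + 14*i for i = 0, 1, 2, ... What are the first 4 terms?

This is an arithmetic sequence.
i=0: S_0 = 46 + 14*0 = 46
i=1: S_1 = 46 + 14*1 = 60
i=2: S_2 = 46 + 14*2 = 74
i=3: S_3 = 46 + 14*3 = 88
The first 4 terms are: [46, 60, 74, 88]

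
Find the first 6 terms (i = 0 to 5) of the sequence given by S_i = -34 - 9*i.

This is an arithmetic sequence.
i=0: S_0 = -34 + -9*0 = -34
i=1: S_1 = -34 + -9*1 = -43
i=2: S_2 = -34 + -9*2 = -52
i=3: S_3 = -34 + -9*3 = -61
i=4: S_4 = -34 + -9*4 = -70
i=5: S_5 = -34 + -9*5 = -79
The first 6 terms are: [-34, -43, -52, -61, -70, -79]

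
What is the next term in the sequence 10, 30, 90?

Ratios: 30 / 10 = 3.0
This is a geometric sequence with common ratio r = 3.
Next term = 90 * 3 = 270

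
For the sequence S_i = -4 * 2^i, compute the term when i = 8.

S_8 = -4 * 2^8 = -4 * 256 = -1024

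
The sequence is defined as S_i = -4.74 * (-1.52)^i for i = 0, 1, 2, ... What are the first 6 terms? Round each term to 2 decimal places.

This is a geometric sequence.
i=0: S_0 = -4.74 * (-1.52)^0 = -4.74
i=1: S_1 = -4.74 * (-1.52)^1 ≈ 7.2
i=2: S_2 = -4.74 * (-1.52)^2 ≈ -10.95
i=3: S_3 = -4.74 * (-1.52)^3 ≈ 16.65
i=4: S_4 = -4.74 * (-1.52)^4 ≈ -25.3
i=5: S_5 = -4.74 * (-1.52)^5 ≈ 38.46
The first 6 terms are: [-4.74, 7.2, -10.95, 16.65, -25.3, 38.46]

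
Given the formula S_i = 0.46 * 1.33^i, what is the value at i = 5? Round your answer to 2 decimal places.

S_5 = 0.46 * 1.33^5 ≈ 0.46 * 4.1616 ≈ 1.91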